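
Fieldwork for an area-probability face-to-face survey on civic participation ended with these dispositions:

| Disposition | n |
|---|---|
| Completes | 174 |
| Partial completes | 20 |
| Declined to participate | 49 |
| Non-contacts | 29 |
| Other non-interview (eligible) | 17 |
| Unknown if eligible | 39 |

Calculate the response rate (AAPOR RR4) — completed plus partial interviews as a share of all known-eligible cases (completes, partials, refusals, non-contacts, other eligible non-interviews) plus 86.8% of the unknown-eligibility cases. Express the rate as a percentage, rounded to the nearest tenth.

Numerator = 174 + 20 = 194
Eligible (known) = 174 + 20 + 49 + 29 + 17 = 289
Eligible share of unknowns = 0.8680 × 39 = 33.85
Denom = 289 + 33.85 = 322.85
RR4 = 194 / 322.85 = 0.6009

60.1%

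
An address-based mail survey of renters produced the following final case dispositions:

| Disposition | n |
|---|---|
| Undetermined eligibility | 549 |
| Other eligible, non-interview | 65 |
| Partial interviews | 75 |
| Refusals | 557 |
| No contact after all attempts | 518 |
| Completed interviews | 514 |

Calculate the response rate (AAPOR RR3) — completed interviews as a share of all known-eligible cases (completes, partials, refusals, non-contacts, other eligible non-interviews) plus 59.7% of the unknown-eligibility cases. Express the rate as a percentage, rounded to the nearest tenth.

25.0%

Num: 514
Known eligible: 514 + 75 + 557 + 518 + 65 = 1729
e × U: 0.5970 × 549 = 327.75
Denom: 1729 + 327.75 = 2056.75
RR3 = 514 / 2056.75 = 0.2499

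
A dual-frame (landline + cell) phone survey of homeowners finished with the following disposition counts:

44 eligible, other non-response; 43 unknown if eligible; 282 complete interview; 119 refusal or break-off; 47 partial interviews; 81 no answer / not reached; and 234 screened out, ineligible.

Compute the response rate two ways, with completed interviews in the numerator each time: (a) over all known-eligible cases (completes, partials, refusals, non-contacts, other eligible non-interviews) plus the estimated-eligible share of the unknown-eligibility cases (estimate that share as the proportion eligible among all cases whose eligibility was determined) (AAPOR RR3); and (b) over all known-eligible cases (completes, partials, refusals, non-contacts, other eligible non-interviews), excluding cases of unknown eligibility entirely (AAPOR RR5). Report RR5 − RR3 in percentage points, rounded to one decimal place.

2.5

Num = 282
Determined eligible = 282 + 47 + 119 + 81 + 44 = 573
e = 573 / (573 + 234) = 573 / 807 = 0.7100
Eligible share of unknowns = 0.7100 × 43 = 30.53
Base = 573 + 30.53 = 603.53
RR3 = 282 / 603.53 = 0.4673
Base = 282 + 47 + 119 + 81 + 44 = 573
RR5 = 282 / 573 = 0.4921
Difference = 49.21 − 46.73 = 2.48 percentage points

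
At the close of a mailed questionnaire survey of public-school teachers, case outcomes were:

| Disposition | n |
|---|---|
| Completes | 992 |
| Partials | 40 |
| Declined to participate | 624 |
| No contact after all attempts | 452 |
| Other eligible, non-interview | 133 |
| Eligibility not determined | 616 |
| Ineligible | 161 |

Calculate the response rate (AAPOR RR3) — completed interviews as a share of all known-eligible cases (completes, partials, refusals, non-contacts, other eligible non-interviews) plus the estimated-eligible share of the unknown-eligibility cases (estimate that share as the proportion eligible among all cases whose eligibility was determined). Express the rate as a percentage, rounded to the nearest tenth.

Top = 992
Eligible (known) = 992 + 40 + 624 + 452 + 133 = 2241
e = 2241 / (2241 + 161) = 2241 / 2402 = 0.9330
Eligible share of unknowns = 0.9330 × 616 = 574.73
Denominator = 2241 + 574.73 = 2815.73
RR3 = 992 / 2815.73 = 0.3523

35.2%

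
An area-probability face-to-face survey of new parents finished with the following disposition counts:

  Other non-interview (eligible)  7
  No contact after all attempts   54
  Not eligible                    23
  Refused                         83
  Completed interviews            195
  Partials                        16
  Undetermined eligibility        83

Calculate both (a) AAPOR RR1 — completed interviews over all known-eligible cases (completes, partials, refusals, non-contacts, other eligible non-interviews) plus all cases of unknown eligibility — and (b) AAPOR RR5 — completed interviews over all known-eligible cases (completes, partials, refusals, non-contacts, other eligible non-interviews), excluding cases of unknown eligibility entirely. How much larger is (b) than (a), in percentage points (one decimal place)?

10.4

Numerator = 195
Base = 195 + 16 + 83 + 54 + 7 + 83 = 438
RR1 = 195 / 438 = 0.4452
Base = 195 + 16 + 83 + 54 + 7 = 355
RR5 = 195 / 355 = 0.5493
Difference = 54.93 − 44.52 = 10.41 percentage points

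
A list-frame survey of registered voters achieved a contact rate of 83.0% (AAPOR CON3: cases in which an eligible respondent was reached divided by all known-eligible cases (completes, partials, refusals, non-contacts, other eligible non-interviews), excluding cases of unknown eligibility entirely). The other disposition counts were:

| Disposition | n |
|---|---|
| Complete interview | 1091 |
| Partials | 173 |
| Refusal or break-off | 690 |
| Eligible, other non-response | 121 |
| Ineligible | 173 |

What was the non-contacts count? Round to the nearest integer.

425

Top = 1091 + 173 + 690 + 121 = 2075
CON3 = 2075 / D = 0.830
D = 2075 / 0.830 = 2500.0
Rest of base = 2075
non-contacts = 2500.0 − 2075 ≈ 425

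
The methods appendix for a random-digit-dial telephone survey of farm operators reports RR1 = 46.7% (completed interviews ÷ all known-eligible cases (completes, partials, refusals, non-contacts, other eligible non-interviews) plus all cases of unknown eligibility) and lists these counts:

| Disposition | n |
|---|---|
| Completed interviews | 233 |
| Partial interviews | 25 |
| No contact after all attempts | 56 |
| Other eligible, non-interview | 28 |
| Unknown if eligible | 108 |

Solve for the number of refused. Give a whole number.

49

RR1 = 233 / D = 0.467
D = 233 / 0.467 = 498.9
Remaining denominator categories sum to 450
refused = 498.9 − 450 ≈ 49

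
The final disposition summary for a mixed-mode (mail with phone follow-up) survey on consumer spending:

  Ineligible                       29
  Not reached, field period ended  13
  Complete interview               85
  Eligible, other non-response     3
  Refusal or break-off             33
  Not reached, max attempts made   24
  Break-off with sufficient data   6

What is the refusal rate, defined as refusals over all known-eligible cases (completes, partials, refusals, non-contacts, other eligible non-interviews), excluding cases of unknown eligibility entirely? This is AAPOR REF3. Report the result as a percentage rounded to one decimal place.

20.1%

No answer / not reached = 13 + 24 = 37
Num: 33
Base: 85 + 6 + 33 + 37 + 3 = 164
REF3 = 33 / 164 = 0.2012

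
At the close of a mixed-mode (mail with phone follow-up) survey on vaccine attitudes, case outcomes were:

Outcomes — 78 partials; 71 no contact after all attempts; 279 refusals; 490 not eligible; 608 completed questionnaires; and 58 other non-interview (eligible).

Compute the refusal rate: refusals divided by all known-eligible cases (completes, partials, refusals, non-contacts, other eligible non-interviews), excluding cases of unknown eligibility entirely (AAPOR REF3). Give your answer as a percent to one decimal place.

25.5%

Num: 279
Denom: 608 + 78 + 279 + 71 + 58 = 1094
REF3 = 279 / 1094 = 0.2550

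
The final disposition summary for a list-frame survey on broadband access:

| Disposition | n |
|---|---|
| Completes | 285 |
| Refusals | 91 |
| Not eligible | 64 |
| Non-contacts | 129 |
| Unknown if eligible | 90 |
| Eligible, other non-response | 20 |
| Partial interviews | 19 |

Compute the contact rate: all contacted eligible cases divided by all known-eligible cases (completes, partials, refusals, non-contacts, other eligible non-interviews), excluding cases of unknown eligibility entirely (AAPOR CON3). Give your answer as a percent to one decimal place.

Top → 285 + 19 + 91 + 20 = 415
Denominator → 285 + 19 + 91 + 129 + 20 = 544
CON3 = 415 / 544 = 0.7629

76.3%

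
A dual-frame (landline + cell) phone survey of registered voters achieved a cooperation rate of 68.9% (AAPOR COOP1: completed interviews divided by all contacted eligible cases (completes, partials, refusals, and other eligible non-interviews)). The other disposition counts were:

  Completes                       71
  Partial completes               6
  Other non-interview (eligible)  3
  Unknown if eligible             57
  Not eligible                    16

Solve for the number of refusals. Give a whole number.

23

COOP1 = 71 / D = 0.689
D = 71 / 0.689 = 103.0
Other denominator terms total 80
refusals = 103.0 − 80 ≈ 23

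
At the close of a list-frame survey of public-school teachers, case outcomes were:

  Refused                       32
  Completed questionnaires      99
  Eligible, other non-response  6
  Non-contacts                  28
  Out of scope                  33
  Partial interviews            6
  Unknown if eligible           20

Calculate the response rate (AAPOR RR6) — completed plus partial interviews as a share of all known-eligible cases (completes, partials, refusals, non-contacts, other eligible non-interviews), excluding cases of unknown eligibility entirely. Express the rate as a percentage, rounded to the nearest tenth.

Top = 99 + 6 = 105
Base = 99 + 6 + 32 + 28 + 6 = 171
RR6 = 105 / 171 = 0.6140

61.4%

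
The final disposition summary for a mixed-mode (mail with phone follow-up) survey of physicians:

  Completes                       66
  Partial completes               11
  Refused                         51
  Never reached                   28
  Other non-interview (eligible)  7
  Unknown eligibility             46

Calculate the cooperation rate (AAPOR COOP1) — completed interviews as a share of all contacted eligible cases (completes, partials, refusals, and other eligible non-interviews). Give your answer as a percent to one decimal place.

48.9%

Top = 66
Denom = 66 + 11 + 51 + 7 = 135
COOP1 = 66 / 135 = 0.4889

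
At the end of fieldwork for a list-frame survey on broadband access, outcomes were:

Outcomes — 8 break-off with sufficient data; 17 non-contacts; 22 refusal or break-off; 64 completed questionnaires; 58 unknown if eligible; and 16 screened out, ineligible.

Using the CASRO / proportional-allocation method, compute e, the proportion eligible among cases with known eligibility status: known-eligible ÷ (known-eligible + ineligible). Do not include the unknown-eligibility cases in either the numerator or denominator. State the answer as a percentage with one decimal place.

Eligible (known) = 64 + 8 + 22 + 17 = 111
e = 111 / (111 + 16) = 111 / 127 = 0.8740

87.4%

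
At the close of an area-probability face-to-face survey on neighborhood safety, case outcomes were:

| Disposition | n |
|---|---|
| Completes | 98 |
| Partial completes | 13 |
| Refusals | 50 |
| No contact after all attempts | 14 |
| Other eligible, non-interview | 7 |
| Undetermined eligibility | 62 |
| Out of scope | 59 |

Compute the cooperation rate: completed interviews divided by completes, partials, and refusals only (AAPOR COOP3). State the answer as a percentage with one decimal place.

Top = 98
Denom = 98 + 13 + 50 = 161
COOP3 = 98 / 161 = 0.6087

60.9%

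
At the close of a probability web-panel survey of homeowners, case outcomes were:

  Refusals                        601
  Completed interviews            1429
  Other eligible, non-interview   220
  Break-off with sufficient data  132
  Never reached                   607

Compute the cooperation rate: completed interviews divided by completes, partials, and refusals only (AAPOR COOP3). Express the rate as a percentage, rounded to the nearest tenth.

66.1%

Top: 1429
Denom: 1429 + 132 + 601 = 2162
COOP3 = 1429 / 2162 = 0.6610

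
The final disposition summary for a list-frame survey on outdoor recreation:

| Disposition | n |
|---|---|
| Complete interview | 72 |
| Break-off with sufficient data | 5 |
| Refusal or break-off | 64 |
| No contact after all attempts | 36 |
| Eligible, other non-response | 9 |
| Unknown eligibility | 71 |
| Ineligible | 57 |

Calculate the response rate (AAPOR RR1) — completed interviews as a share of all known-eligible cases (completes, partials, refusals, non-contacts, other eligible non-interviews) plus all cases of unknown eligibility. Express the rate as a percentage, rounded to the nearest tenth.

28.0%

Num = 72
Denom = 72 + 5 + 64 + 36 + 9 + 71 = 257
RR1 = 72 / 257 = 0.2802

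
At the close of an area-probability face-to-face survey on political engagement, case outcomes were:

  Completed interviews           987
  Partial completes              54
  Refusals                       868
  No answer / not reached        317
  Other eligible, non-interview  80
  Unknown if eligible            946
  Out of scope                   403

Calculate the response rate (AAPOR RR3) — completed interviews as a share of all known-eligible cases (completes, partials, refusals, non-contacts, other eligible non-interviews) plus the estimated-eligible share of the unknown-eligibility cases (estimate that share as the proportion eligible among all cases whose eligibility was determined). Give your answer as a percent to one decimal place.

31.7%

Top → 987
Known eligible → 987 + 54 + 868 + 317 + 80 = 2306
e = 2306 / (2306 + 403) = 2306 / 2709 = 0.8512
e × U → 0.8512 × 946 = 805.24
Denom → 2306 + 805.24 = 3111.24
RR3 = 987 / 3111.24 = 0.3172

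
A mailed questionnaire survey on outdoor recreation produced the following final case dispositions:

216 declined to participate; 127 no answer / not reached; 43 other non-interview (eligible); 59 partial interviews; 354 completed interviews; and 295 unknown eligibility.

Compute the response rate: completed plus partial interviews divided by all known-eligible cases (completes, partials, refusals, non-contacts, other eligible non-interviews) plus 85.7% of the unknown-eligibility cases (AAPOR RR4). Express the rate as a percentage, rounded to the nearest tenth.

39.3%

Top: 354 + 59 = 413
Known eligible: 354 + 59 + 216 + 127 + 43 = 799
Eligible share of unknowns: 0.8570 × 295 = 252.81
Denom: 799 + 252.81 = 1051.81
RR4 = 413 / 1051.81 = 0.3927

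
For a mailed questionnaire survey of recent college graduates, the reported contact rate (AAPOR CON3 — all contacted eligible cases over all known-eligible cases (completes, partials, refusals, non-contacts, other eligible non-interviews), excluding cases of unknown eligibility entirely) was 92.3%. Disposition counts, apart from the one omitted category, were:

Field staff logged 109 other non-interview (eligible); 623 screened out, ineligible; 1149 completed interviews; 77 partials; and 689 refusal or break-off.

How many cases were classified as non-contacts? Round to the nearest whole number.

169

Numerator = 1149 + 77 + 689 + 109 = 2024
CON3 = 2024 / D = 0.923
D = 2024 / 0.923 = 2192.8
Other denominator terms total 2024
non-contacts = 2192.8 − 2024 ≈ 169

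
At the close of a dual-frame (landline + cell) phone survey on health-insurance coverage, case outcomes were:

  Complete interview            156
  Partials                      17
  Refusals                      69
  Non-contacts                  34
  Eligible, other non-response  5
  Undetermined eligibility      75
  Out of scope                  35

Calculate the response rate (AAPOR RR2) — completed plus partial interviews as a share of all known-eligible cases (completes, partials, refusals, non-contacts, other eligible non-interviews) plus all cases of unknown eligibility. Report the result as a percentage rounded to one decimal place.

48.6%

Top → 156 + 17 = 173
Denom → 156 + 17 + 69 + 34 + 5 + 75 = 356
RR2 = 173 / 356 = 0.4860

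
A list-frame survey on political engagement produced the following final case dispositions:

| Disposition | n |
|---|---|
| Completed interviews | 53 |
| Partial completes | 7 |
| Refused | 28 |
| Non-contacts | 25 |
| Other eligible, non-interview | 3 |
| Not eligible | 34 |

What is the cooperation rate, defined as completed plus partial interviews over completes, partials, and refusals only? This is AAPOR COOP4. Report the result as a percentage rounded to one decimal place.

Top: 53 + 7 = 60
Denominator: 53 + 7 + 28 = 88
COOP4 = 60 / 88 = 0.6818

68.2%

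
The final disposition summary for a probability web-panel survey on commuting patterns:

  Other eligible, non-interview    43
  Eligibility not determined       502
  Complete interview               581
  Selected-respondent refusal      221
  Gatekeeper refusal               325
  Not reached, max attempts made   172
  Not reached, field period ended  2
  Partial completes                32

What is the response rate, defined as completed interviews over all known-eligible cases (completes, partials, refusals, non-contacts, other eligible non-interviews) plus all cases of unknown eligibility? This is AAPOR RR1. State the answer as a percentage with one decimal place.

30.9%

Refusals = 325 + 221 = 546
Never reached = 2 + 172 = 174
Num = 581
Denominator = 581 + 32 + 546 + 174 + 43 + 502 = 1878
RR1 = 581 / 1878 = 0.3094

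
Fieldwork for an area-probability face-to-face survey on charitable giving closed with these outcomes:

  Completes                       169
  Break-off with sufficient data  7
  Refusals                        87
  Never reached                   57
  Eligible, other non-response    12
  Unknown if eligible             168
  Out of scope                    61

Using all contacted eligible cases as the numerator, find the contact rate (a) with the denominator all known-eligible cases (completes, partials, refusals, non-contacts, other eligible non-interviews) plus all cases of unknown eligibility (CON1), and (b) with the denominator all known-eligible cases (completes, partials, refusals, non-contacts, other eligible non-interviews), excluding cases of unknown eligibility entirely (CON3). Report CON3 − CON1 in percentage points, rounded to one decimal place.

27.8

Top → 169 + 7 + 87 + 12 = 275
Denom → 169 + 7 + 87 + 57 + 12 + 168 = 500
CON1 = 275 / 500 = 0.5500
Denom → 169 + 7 + 87 + 57 + 12 = 332
CON3 = 275 / 332 = 0.8283
Difference = 82.83 − 55.00 = 27.83 percentage points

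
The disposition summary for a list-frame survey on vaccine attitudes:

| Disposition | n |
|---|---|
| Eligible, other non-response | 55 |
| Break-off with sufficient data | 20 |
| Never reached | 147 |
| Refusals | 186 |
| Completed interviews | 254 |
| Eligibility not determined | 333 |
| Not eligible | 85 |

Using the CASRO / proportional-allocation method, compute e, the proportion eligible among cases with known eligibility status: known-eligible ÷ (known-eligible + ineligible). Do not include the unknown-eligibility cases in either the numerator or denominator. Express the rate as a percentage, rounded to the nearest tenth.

Determined eligible → 254 + 20 + 186 + 147 + 55 = 662
e = 662 / (662 + 85) = 662 / 747 = 0.8862

88.6%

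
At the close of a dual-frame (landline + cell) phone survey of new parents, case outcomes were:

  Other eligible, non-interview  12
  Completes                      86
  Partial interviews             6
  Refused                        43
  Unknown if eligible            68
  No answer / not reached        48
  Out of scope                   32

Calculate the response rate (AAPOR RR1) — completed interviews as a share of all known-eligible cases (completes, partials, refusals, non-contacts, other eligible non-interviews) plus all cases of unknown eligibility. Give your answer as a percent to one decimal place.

32.7%

Top = 86
Denominator = 86 + 6 + 43 + 48 + 12 + 68 = 263
RR1 = 86 / 263 = 0.3270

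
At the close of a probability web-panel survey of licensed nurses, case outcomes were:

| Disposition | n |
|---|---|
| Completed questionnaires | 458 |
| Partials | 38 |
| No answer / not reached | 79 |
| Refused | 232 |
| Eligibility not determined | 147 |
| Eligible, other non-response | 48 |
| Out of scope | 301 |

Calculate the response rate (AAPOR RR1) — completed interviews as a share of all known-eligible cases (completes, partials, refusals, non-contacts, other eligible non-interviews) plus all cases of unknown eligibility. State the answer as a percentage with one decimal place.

Top: 458
Base: 458 + 38 + 232 + 79 + 48 + 147 = 1002
RR1 = 458 / 1002 = 0.4571

45.7%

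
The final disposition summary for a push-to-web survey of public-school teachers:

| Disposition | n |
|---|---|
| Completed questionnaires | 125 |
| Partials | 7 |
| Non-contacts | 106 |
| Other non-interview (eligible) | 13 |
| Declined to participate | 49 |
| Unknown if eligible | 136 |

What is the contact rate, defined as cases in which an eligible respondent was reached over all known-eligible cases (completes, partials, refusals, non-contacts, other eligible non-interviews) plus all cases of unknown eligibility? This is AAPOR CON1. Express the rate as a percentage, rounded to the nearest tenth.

44.5%

Top → 125 + 7 + 49 + 13 = 194
Base → 125 + 7 + 49 + 106 + 13 + 136 = 436
CON1 = 194 / 436 = 0.4450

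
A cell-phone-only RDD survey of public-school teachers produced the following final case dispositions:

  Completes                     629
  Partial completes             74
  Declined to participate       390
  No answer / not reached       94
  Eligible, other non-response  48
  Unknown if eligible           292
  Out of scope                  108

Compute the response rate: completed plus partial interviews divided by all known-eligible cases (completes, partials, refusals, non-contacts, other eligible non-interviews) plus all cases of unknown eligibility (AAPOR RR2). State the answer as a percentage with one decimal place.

46.0%

Num → 629 + 74 = 703
Base → 629 + 74 + 390 + 94 + 48 + 292 = 1527
RR2 = 703 / 1527 = 0.4604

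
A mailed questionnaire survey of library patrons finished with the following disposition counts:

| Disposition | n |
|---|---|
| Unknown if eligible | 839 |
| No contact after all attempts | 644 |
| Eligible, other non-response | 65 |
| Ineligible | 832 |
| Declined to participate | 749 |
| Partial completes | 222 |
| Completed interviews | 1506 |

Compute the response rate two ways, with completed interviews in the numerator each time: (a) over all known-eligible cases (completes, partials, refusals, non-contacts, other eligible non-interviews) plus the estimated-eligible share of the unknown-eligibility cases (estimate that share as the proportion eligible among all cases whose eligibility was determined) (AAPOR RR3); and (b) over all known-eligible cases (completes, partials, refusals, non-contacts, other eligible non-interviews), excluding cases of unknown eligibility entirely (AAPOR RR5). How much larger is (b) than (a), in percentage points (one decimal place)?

Num = 1506
Determined eligible = 1506 + 222 + 749 + 644 + 65 = 3186
e = 3186 / (3186 + 832) = 3186 / 4018 = 0.7929
Eligible share of unknowns = 0.7929 × 839 = 665.24
Denom = 3186 + 665.24 = 3851.24
RR3 = 1506 / 3851.24 = 0.3910
Denom = 1506 + 222 + 749 + 644 + 65 = 3186
RR5 = 1506 / 3186 = 0.4727
Difference = 47.27 − 39.10 = 8.17 percentage points

8.2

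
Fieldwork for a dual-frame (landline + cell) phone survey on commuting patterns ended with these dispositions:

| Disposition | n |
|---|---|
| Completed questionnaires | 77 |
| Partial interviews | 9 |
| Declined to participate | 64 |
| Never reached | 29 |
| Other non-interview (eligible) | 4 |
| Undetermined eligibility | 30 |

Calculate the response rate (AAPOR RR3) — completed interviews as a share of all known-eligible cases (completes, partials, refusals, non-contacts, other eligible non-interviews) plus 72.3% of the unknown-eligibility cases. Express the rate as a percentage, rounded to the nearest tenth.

37.6%

Num: 77
Known eligible: 77 + 9 + 64 + 29 + 4 = 183
Estimated eligible among unknowns: 0.7230 × 30 = 21.69
Denominator: 183 + 21.69 = 204.69
RR3 = 77 / 204.69 = 0.3762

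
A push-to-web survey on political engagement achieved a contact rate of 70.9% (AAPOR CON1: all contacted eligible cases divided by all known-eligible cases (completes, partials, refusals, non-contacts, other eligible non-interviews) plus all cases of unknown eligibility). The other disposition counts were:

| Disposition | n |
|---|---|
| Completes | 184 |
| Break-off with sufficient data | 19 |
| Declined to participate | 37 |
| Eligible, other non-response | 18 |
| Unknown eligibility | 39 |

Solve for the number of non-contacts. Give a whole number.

67

Numerator = 184 + 19 + 37 + 18 = 258
CON1 = 258 / D = 0.709
D = 258 / 0.709 = 363.9
Other denominator terms total 297
non-contacts = 363.9 − 297 ≈ 67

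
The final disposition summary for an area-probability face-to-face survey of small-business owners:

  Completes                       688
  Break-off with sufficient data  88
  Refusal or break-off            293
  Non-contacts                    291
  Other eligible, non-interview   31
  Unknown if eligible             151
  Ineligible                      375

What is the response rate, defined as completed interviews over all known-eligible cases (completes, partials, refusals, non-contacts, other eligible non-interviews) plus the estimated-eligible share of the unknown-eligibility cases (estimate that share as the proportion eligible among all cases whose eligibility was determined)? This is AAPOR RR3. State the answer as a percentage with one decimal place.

Numerator: 688
Eligible (known): 688 + 88 + 293 + 291 + 31 = 1391
e = 1391 / (1391 + 375) = 1391 / 1766 = 0.7877
Estimated eligible among unknowns: 0.7877 × 151 = 118.94
Denominator: 1391 + 118.94 = 1509.94
RR3 = 688 / 1509.94 = 0.4556

45.6%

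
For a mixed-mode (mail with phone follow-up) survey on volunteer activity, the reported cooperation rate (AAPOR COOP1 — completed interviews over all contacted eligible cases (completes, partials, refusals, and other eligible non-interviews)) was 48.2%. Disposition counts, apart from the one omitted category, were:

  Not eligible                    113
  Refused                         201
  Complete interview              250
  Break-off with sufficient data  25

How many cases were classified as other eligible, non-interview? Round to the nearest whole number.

43

COOP1 = 250 / D = 0.482
D = 250 / 0.482 = 518.7
Rest of base = 476
other eligible, non-interview = 518.7 − 476 ≈ 43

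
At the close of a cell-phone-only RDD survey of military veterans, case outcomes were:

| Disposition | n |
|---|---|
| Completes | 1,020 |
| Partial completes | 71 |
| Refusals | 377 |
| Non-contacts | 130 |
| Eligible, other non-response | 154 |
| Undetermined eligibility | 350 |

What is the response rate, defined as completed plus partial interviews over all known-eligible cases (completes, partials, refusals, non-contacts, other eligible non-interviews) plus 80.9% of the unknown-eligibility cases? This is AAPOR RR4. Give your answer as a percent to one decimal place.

Num = 1020 + 71 = 1091
Known eligible = 1020 + 71 + 377 + 130 + 154 = 1752
Eligible share of unknowns = 0.8090 × 350 = 283.15
Denominator = 1752 + 283.15 = 2035.15
RR4 = 1091 / 2035.15 = 0.5361

53.6%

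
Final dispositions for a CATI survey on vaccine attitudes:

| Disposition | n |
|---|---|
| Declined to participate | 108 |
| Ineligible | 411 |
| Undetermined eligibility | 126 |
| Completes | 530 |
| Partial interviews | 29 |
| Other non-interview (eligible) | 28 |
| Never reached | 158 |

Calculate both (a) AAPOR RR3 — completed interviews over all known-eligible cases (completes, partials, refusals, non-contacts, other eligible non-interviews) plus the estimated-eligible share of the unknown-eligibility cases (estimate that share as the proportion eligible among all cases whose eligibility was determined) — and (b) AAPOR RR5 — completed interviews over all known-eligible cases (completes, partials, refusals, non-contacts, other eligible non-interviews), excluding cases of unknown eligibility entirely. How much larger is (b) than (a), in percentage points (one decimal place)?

5.6

Numerator = 530
Determined eligible = 530 + 29 + 108 + 158 + 28 = 853
e = 853 / (853 + 411) = 853 / 1264 = 0.6748
e × U = 0.6748 × 126 = 85.02
Denom = 853 + 85.02 = 938.02
RR3 = 530 / 938.02 = 0.5650
Denom = 530 + 29 + 108 + 158 + 28 = 853
RR5 = 530 / 853 = 0.6213
Difference = 62.13 − 56.50 = 5.63 percentage points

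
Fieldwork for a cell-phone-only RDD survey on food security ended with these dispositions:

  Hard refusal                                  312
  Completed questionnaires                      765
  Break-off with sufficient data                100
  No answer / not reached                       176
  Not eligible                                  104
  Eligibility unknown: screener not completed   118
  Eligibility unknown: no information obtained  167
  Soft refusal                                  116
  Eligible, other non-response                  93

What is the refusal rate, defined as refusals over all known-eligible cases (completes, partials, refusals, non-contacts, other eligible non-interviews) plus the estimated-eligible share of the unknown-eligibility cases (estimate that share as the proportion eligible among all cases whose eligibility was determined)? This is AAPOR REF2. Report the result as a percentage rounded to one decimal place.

23.4%

Declined to participate = 312 + 116 = 428
Eligibility not determined = 118 + 167 = 285
Num = 428
Known eligible = 765 + 100 + 428 + 176 + 93 = 1562
e = 1562 / (1562 + 104) = 1562 / 1666 = 0.9376
Estimated eligible among unknowns = 0.9376 × 285 = 267.22
Denom = 1562 + 267.22 = 1829.22
REF2 = 428 / 1829.22 = 0.2340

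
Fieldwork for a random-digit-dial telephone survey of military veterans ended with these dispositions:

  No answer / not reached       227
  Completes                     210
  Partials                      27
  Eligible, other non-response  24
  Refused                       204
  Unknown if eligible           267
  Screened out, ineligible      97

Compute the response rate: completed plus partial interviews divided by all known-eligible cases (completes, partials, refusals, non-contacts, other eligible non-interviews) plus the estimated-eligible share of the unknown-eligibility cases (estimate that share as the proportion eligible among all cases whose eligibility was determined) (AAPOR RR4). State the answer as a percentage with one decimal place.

Num: 210 + 27 = 237
Determined eligible: 210 + 27 + 204 + 227 + 24 = 692
e = 692 / (692 + 97) = 692 / 789 = 0.8771
e × U: 0.8771 × 267 = 234.19
Denom: 692 + 234.19 = 926.19
RR4 = 237 / 926.19 = 0.2559

25.6%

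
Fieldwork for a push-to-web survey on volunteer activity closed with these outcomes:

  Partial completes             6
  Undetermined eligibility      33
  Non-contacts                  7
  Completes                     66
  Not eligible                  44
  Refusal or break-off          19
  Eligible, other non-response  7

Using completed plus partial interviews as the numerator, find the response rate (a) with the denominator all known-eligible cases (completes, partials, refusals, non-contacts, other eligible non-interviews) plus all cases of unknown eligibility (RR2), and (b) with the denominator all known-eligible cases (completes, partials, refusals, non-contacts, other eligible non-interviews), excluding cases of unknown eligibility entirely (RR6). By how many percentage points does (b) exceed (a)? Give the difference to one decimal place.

16.4

Numerator → 66 + 6 = 72
Denom → 66 + 6 + 19 + 7 + 7 + 33 = 138
RR2 = 72 / 138 = 0.5217
Denom → 66 + 6 + 19 + 7 + 7 = 105
RR6 = 72 / 105 = 0.6857
Difference = 68.57 − 52.17 = 16.40 percentage points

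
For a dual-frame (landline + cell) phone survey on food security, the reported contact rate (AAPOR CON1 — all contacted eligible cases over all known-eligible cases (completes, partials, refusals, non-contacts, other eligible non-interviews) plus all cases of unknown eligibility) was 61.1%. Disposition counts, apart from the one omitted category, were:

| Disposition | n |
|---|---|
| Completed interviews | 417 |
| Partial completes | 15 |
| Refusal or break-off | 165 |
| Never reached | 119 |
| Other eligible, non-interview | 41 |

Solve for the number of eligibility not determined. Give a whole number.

287

Numerator: 417 + 15 + 165 + 41 = 638
CON1 = 638 / D = 0.611
D = 638 / 0.611 = 1044.2
Rest of base = 757
eligibility not determined = 1044.2 − 757 ≈ 287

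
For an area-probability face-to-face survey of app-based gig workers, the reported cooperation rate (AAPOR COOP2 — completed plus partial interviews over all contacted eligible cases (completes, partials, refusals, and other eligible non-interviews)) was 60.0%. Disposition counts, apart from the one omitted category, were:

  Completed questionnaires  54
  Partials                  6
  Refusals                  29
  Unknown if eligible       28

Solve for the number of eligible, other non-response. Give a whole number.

Num → 54 + 6 = 60
COOP2 = 60 / D = 0.600
D = 60 / 0.600 = 100.0
Rest of base = 89
eligible, other non-response = 100.0 − 89 ≈ 11

11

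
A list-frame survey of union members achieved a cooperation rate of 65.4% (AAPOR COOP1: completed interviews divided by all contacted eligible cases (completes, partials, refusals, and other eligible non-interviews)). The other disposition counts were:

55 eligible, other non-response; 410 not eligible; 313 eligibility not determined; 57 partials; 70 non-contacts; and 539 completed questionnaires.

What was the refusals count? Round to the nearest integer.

COOP1 = 539 / D = 0.654
D = 539 / 0.654 = 824.2
Other denominator terms total 651
refusals = 824.2 − 651 ≈ 173

173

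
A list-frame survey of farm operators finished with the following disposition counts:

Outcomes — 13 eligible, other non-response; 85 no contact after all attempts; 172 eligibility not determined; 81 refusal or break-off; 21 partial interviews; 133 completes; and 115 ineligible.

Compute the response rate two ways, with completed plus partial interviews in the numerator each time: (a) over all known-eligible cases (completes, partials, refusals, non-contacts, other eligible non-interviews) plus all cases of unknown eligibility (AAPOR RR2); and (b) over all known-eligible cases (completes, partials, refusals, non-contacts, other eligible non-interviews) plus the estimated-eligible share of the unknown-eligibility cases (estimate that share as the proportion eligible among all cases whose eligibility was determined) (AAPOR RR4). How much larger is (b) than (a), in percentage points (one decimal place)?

Num = 133 + 21 = 154
Base = 133 + 21 + 81 + 85 + 13 + 172 = 505
RR2 = 154 / 505 = 0.3050
Determined eligible = 133 + 21 + 81 + 85 + 13 = 333
e = 333 / (333 + 115) = 333 / 448 = 0.7433
Eligible share of unknowns = 0.7433 × 172 = 127.85
Base = 333 + 127.85 = 460.85
RR4 = 154 / 460.85 = 0.3342
Difference = 33.42 − 30.50 = 2.92 percentage points

2.9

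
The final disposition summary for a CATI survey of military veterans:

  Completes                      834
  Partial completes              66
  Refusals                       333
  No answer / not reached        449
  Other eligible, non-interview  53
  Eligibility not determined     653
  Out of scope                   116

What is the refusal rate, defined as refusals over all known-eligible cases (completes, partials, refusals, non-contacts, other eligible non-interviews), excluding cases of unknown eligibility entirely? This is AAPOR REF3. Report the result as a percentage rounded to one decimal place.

19.2%

Top: 333
Denom: 834 + 66 + 333 + 449 + 53 = 1735
REF3 = 333 / 1735 = 0.1919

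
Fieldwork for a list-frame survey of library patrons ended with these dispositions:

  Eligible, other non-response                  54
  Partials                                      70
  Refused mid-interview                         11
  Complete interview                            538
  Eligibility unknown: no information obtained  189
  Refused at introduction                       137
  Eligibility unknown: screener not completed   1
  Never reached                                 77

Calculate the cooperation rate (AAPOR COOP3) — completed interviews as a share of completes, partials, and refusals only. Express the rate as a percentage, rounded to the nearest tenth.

71.2%

Refusals = 137 + 11 = 148
Undetermined eligibility = 1 + 189 = 190
Top → 538
Base → 538 + 70 + 148 = 756
COOP3 = 538 / 756 = 0.7116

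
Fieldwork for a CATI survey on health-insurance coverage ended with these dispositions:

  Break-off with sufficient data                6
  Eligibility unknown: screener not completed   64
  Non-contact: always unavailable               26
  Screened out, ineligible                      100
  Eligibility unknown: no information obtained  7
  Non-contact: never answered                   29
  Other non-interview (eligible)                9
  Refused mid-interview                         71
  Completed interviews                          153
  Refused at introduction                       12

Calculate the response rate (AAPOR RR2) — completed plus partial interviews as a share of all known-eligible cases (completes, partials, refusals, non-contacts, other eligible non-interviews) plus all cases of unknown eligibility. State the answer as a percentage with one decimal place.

42.2%

Refusals = 12 + 71 = 83
Never reached = 29 + 26 = 55
Unknown if eligible = 64 + 7 = 71
Num → 153 + 6 = 159
Denom → 153 + 6 + 83 + 55 + 9 + 71 = 377
RR2 = 159 / 377 = 0.4218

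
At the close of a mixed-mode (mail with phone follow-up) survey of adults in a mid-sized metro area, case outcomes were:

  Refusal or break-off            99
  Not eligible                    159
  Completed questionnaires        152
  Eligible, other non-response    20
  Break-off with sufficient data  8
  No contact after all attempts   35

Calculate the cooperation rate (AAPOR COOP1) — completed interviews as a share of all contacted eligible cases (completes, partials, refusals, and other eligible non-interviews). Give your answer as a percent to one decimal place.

54.5%

Top = 152
Base = 152 + 8 + 99 + 20 = 279
COOP1 = 152 / 279 = 0.5448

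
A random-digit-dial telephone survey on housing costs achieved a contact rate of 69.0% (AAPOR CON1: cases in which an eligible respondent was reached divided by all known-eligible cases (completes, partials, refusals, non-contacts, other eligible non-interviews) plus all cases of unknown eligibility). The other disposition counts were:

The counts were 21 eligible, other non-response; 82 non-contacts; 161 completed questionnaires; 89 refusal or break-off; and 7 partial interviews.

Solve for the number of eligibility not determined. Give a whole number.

43

Num: 161 + 7 + 89 + 21 = 278
CON1 = 278 / D = 0.690
D = 278 / 0.690 = 402.9
Remaining denominator categories sum to 360
eligibility not determined = 402.9 − 360 ≈ 43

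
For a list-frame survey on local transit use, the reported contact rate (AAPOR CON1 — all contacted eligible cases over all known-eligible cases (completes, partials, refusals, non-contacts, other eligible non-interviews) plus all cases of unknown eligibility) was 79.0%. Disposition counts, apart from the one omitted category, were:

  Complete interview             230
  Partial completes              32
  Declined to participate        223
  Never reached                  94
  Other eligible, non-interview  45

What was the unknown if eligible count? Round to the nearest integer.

Numerator: 230 + 32 + 223 + 45 = 530
CON1 = 530 / D = 0.790
D = 530 / 0.790 = 670.9
Rest of base = 624
unknown if eligible = 670.9 − 624 ≈ 47

47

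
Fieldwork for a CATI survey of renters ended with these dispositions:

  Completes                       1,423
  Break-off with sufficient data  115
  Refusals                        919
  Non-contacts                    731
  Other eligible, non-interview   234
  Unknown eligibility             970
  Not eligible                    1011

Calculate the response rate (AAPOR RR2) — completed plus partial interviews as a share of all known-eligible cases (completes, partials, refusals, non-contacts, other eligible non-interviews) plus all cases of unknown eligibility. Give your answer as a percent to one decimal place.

35.0%

Numerator → 1423 + 115 = 1538
Base → 1423 + 115 + 919 + 731 + 234 + 970 = 4392
RR2 = 1538 / 4392 = 0.3502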